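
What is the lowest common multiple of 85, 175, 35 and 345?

205275

85 = 5 · 17; 175 = 5² · 7; 35 = 5 · 7; 345 = 3 · 5 · 23
lcm takes max exponent of each prime: 3 · 5² · 7 · 17 · 23 = 205275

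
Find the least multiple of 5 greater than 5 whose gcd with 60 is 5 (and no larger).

25

Multiples of 5 above 5: 5·2, 5·3, … . Need the cofactor coprime to 60/5 = 12.
Checking s = 2, 3, … the first with gcd(s, 12) = 1 is s = 5, giving 25.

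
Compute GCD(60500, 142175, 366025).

3025

60500 = 2² · 5³ · 11²; 142175 = 5² · 11² · 47; 366025 = 5² · 11⁴
gcd takes min exponent of each prime: 5² · 11² = 3025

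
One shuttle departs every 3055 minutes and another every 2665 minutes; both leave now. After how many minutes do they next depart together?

gcd first: 3055 = 1·2665 + 390; 2665 = 6·390 + 325; 390 = 1·325 + 65; 325 = 5·65 + 0 → gcd = 65
lcm = 3055·2665/gcd = 8141575/65 = 125255

125255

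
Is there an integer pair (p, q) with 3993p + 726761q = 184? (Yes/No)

gcd(3993, 726761): 726761 = 182·3993 + 35; 3993 = 114·35 + 3; 35 = 11·3 + 2; 3 = 1·2 + 1; 2 = 2·1 + 0 → 1
1 divides 184, so a solution exists.

Yes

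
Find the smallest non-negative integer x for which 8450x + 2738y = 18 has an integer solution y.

847

Reduce mod 2738: 8450x ≡ 18 (mod 2738). With g = gcd(8450, 2738) = 2 dividing 18, divide through: 4225x ≡ 9 (mod 1369).
Since gcd(4225, 1369) = 1, x ≡ 9·(4225)⁻¹ ≡ 847 (mod 1369). Smallest non-negative: 847.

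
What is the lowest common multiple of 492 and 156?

6396

492 = 2² · 3 · 41; 156 = 2² · 3 · 13
max exponents: 2² · 3 · 13 · 41 = 6396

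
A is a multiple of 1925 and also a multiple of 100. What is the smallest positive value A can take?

7700

1925 = 5² · 7 · 11; 100 = 2² · 5²
max exponents: 2² · 5² · 7 · 11 = 7700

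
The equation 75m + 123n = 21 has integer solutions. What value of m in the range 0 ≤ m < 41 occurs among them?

38

Reduce mod 123: 75m ≡ 21 (mod 123). With g = gcd(75, 123) = 3 dividing 21, divide through: 25m ≡ 7 (mod 41).
Since gcd(25, 41) = 1, m ≡ 7·(25)⁻¹ ≡ 38 (mod 41). Smallest non-negative: 38.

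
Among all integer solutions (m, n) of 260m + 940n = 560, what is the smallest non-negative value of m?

Reduce mod 940: 260m ≡ 560 (mod 940). With g = gcd(260, 940) = 20 dividing 560, divide through: 13m ≡ 28 (mod 47).
Since gcd(13, 47) = 1, m ≡ 28·(13)⁻¹ ≡ 13 (mod 47). Smallest non-negative: 13.

13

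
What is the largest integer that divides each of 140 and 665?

35

Euclid: 665 = 4·140 + 105; 140 = 1·105 + 35; 105 = 3·35 + 0. Last nonzero remainder: 35.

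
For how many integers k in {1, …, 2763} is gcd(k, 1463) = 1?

1463 = 7·11·19. Inclusion–exclusion on these primes:
2763 − ⌊2763/7⌋ − ⌊2763/11⌋ − ⌊2763/19⌋ + ⌊2763/77⌋ + ⌊2763/133⌋ + ⌊2763/209⌋ − ⌊2763/1463⌋ = 2040

2040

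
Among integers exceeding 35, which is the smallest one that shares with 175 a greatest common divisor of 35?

70

Multiples of 35 above 35: 35·2, 35·3, … . Need the cofactor coprime to 175/35 = 5.
Checking s = 2, 3, … the first with gcd(s, 5) = 1 is s = 2, giving 70.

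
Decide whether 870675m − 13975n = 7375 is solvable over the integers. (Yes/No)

No

gcd(870675, 13975): 870675 = 62·13975 + 4225; 13975 = 3·4225 + 1300; 4225 = 3·1300 + 325; 1300 = 4·325 + 0 → 325
325 does not divide 7375, so a solution does not exist.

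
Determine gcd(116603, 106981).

17

Euclid: 116603 = 1·106981 + 9622; 106981 = 11·9622 + 1139; 9622 = 8·1139 + 510; 1139 = 2·510 + 119; 510 = 4·119 + 34; 119 = 3·34 + 17; 34 = 2·17 + 0. Last nonzero remainder: 17.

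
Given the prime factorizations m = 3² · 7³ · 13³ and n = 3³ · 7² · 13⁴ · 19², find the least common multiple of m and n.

95485734981

max exponent per prime: 3³ · 7³ · 13⁴ · 19² = 95485734981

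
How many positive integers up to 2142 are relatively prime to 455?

1356

455 = 5·7·13. Inclusion–exclusion on these primes:
2142 − ⌊2142/5⌋ − ⌊2142/7⌋ − ⌊2142/13⌋ + ⌊2142/35⌋ + ⌊2142/65⌋ + ⌊2142/91⌋ − ⌊2142/455⌋ = 1356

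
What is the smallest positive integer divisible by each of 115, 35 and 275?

115 = 5 · 23; 35 = 5 · 7; 275 = 5² · 11
lcm takes max exponent of each prime: 5² · 7 · 11 · 23 = 44275

44275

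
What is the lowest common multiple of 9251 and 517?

gcd first: 9251 = 17·517 + 462; 517 = 1·462 + 55; 462 = 8·55 + 22; 55 = 2·22 + 11; 22 = 2·11 + 0 → gcd = 11
lcm = 9251·517/gcd = 4782767/11 = 434797

434797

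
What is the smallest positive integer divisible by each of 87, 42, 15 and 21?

lcm(87, 42) = 87·42/gcd = 3654/3 = 1218
lcm(1218, 15) = 1218·15/gcd = 18270/3 = 6090
lcm(6090, 21) = 6090·21/gcd = 127890/21 = 6090

6090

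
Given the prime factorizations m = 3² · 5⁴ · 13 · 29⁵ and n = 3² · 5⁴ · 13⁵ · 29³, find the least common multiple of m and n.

42838009006820625

max exponent per prime: 3² · 5⁴ · 13⁵ · 29⁵ = 42838009006820625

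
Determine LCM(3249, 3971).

35739

3249 = 3² · 19²; 3971 = 11 · 19²
max exponents: 3² · 11 · 19² = 35739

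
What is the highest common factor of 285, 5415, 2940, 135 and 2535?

285 = 3 · 5 · 19; 5415 = 3 · 5 · 19²; 2940 = 2² · 3 · 5 · 7²; 135 = 3³ · 5; 2535 = 3 · 5 · 13²
gcd takes min exponent of each prime: 3 · 5 = 15

15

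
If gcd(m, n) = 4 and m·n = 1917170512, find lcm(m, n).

gcd·lcm = product, so lcm = 1917170512/4 = 479292628.

479292628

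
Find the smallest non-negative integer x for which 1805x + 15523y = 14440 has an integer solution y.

gcd(1805, 15523) = 361 (Euclid: 15523 = 8·1805 + 1083; 1805 = 1·1083 + 722; 1083 = 1·722 + 361; 722 = 2·361 + 0), and 361 | 14440.
Extended Euclid: 1805·(-17) + 15523·(2) = 361. Scale by 40: x₀ = -680.
General solution x = x₀ + 43t; reducing mod 43 gives x = 8 (and y = 0).

8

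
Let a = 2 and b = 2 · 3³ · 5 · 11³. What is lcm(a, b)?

359370

max exponent per prime: 2 · 3³ · 5 · 11³ = 359370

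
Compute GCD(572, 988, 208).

gcd(572, 988): 988 = 1·572 + 416; 572 = 1·416 + 156; 416 = 2·156 + 104; 156 = 1·104 + 52; 104 = 2·52 + 0 → 52
gcd(52, 208): 208 = 4·52 + 0 → 52

52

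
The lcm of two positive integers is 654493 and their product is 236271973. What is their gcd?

gcd·lcm = product, so gcd = 236271973/654493 = 361.

361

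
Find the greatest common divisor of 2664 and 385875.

9

2664 = 2³ · 3² · 37
385875 = 3² · 5³ · 7³
Common: 3² = 9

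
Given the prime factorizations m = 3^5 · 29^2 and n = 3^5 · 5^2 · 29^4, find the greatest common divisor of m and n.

204363

min exponent per shared prime: 3^5 · 29^2 = 204363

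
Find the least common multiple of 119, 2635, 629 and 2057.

82578265

119 = 7 · 17; 2635 = 5 · 17 · 31; 629 = 17 · 37; 2057 = 11² · 17
lcm takes max exponent of each prime: 5 · 7 · 11² · 17 · 31 · 37 = 82578265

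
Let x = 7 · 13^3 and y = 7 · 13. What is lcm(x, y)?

max exponent per prime: 7 · 13^3 = 15379

15379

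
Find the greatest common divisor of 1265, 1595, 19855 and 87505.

55

1265 = 5 · 11 · 23; 1595 = 5 · 11 · 29; 19855 = 5 · 11 · 19²; 87505 = 5 · 11 · 37 · 43
gcd takes min exponent of each prime: 5 · 11 = 55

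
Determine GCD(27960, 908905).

27960 = 2³ · 3 · 5 · 233
908905 = 5 · 17³ · 37
Common: 5 = 5

5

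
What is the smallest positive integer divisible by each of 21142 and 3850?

21142 = 2 · 11 · 31²; 3850 = 2 · 5² · 7 · 11
max exponents: 2 · 5² · 7 · 11 · 31² = 3699850

3699850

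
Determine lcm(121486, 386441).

121486 = 2 · 19 · 23 · 139; 386441 = 11 · 19 · 43²
max exponents: 2 · 11 · 19 · 23 · 43² · 139 = 2470903754

2470903754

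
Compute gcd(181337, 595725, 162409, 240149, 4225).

169

gcd(181337, 595725): 595725 = 3·181337 + 51714; 181337 = 3·51714 + 26195; 51714 = 1·26195 + 25519; 26195 = 1·25519 + 676; 25519 = 37·676 + 507; 676 = 1·507 + 169; 507 = 3·169 + 0 → 169
gcd(169, 162409): 162409 = 961·169 + 0 → 169
gcd(169, 240149): 240149 = 1421·169 + 0 → 169
gcd(169, 4225): 4225 = 25·169 + 0 → 169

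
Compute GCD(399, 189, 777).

gcd(399, 189): 399 = 2·189 + 21; 189 = 9·21 + 0 → 21
gcd(21, 777): 777 = 37·21 + 0 → 21

21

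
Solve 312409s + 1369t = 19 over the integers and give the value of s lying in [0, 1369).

776

Reduce mod 1369: 312409s ≡ 19 (mod 1369). With g = gcd(312409, 1369) = 1 dividing 19, divide through: 312409s ≡ 19 (mod 1369).
Since gcd(312409, 1369) = 1, s ≡ 19·(312409)⁻¹ ≡ 776 (mod 1369). Smallest non-negative: 776.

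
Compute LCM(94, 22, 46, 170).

94 = 2 · 47; 22 = 2 · 11; 46 = 2 · 23; 170 = 2 · 5 · 17
lcm takes max exponent of each prime: 2 · 5 · 11 · 17 · 23 · 47 = 2021470

2021470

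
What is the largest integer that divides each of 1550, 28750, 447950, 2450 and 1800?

50

1550 = 2 · 5² · 31; 28750 = 2 · 5⁴ · 23; 447950 = 2 · 5² · 17² · 31; 2450 = 2 · 5² · 7²; 1800 = 2³ · 3² · 5²
gcd takes min exponent of each prime: 2 · 5² = 50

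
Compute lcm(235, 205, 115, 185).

8199385

lcm(235, 205) = 235·205/gcd = 48175/5 = 9635
lcm(9635, 115) = 9635·115/gcd = 1108025/5 = 221605
lcm(221605, 185) = 221605·185/gcd = 40996925/5 = 8199385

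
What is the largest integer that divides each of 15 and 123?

3

15 = 3 · 5
123 = 3 · 41
Common: 3 = 3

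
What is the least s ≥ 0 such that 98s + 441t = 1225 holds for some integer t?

8

Reduce mod 441: 98s ≡ 1225 (mod 441). With g = gcd(98, 441) = 49 dividing 1225, divide through: 2s ≡ 25 (mod 9).
Since gcd(2, 9) = 1, s ≡ 25·(2)⁻¹ ≡ 8 (mod 9). Smallest non-negative: 8.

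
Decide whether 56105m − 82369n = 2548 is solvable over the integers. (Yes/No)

By Bézout, 56105m − 82369n = 2548 has integer solutions iff gcd(56105, 82369) | 2548.
Euclid: 82369 = 1·56105 + 26264; 56105 = 2·26264 + 3577; 26264 = 7·3577 + 1225; 3577 = 2·1225 + 1127; 1225 = 1·1127 + 98; 1127 = 11·98 + 49; 98 = 2·49 + 0. gcd = 49; 2548 mod 49 = 0. Yes.

Yes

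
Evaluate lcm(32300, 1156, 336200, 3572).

86765487400

32300 = 2² · 5² · 17 · 19; 1156 = 2² · 17²; 336200 = 2³ · 5² · 41²; 3572 = 2² · 19 · 47
lcm takes max exponent of each prime: 2³ · 5² · 17² · 19 · 41² · 47 = 86765487400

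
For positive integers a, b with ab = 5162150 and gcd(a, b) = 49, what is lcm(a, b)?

105350

For any two positive integers, gcd × lcm equals their product. Hence lcm = 5162150 / 49 = 105350.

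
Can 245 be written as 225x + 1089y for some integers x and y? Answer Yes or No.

No

gcd(225, 1089): 1089 = 4·225 + 189; 225 = 1·189 + 36; 189 = 5·36 + 9; 36 = 4·9 + 0 → 9
9 does not divide 245, so a solution does not exist.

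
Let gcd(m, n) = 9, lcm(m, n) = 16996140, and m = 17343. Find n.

8820

Using mn = gcd(m,n)·lcm(m,n) = 9·16996140 = 152965260, we get n = 152965260/17343 = 8820.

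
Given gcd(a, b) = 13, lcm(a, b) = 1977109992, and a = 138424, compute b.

185679

Using ab = gcd(a,b)·lcm(a,b) = 13·1977109992 = 25702429896, we get b = 25702429896/138424 = 185679.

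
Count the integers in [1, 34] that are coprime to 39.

39 = 3·13. Inclusion–exclusion on these primes:
34 − ⌊34/3⌋ − ⌊34/13⌋ + ⌊34/39⌋ = 21

21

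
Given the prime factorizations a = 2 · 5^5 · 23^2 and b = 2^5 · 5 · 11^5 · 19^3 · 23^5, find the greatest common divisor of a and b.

5290

min exponent per shared prime: 2 · 5 · 23^2 = 5290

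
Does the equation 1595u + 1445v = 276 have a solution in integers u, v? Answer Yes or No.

By Bézout, 1595u + 1445v = 276 has integer solutions iff gcd(1595, 1445) | 276.
Euclid: 1595 = 1·1445 + 150; 1445 = 9·150 + 95; 150 = 1·95 + 55; 95 = 1·55 + 40; 55 = 1·40 + 15; 40 = 2·15 + 10; 15 = 1·10 + 5; 10 = 2·5 + 0. gcd = 5; 276 mod 5 = 1. No.

No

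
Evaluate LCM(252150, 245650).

1238812950

252150 = 2 · 3 · 5² · 41²; 245650 = 2 · 5² · 17³
max exponents: 2 · 3 · 5² · 17³ · 41² = 1238812950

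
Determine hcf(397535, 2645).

397535 = 5 · 43³
2645 = 5 · 23²
Common: 5 = 5

5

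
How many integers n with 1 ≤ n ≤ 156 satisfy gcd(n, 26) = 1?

Prime factors of 26: 2, 13. Count integers ≤ 156 divisible by none of them.
By inclusion–exclusion: 156 − ⌊156/2⌋ − ⌊156/13⌋ + ⌊156/26⌋ = 72.

72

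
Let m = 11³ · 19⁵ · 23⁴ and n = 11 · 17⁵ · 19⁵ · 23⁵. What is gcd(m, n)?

7622054222849

min exponent per shared prime: 11 · 19⁵ · 23⁴ = 7622054222849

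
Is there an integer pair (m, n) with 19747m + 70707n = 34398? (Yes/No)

gcd(19747, 70707): 70707 = 3·19747 + 11466; 19747 = 1·11466 + 8281; 11466 = 1·8281 + 3185; 8281 = 2·3185 + 1911; 3185 = 1·1911 + 1274; 1911 = 1·1274 + 637; 1274 = 2·637 + 0 → 637
637 divides 34398, so a solution exists.

Yes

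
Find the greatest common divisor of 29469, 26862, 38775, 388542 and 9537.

33

29469 = 3 · 11 · 19 · 47; 26862 = 2 · 3 · 11² · 37; 38775 = 3 · 5² · 11 · 47; 388542 = 2 · 3 · 7 · 11 · 29²; 9537 = 3 · 11 · 17²
gcd takes min exponent of each prime: 3 · 11 = 33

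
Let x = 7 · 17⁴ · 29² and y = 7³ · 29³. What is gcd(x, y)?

min exponent per shared prime: 7 · 29² = 5887

5887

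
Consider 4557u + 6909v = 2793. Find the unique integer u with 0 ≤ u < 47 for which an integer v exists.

37

Euclid: 6909 = 1·4557 + 2352; 4557 = 1·2352 + 2205; 2352 = 1·2205 + 147; 2205 = 15·147 + 0 → gcd = 147; 2793 = 147·19.
Back-substitution yields 4557·(-3) + 6909·(2) = 147, so one solution is u = -3·19 = -57, v = 2·19 = 38.
Solutions in u differ by 6909/147 = 47; the one in [0, 47) is -57 mod 47 = 37.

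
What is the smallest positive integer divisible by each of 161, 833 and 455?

lcm(161, 833) = 161·833/gcd = 134113/7 = 19159
lcm(19159, 455) = 19159·455/gcd = 8717345/7 = 1245335

1245335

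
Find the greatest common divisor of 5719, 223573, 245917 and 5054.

5719 = 7 · 19 · 43; 223573 = 7 · 19 · 41²; 245917 = 7 · 19 · 43²; 5054 = 2 · 7 · 19²
gcd takes min exponent of each prime: 7 · 19 = 133

133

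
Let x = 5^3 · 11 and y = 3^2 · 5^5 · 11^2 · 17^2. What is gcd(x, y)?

min exponent per shared prime: 5^3 · 11 = 1375

1375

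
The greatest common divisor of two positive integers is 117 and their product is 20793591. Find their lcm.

177723

For any two positive integers, gcd × lcm equals their product. Hence lcm = 20793591 / 117 = 177723.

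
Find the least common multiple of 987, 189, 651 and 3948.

1101492

987 = 3 · 7 · 47; 189 = 3³ · 7; 651 = 3 · 7 · 31; 3948 = 2² · 3 · 7 · 47
lcm takes max exponent of each prime: 2² · 3³ · 7 · 31 · 47 = 1101492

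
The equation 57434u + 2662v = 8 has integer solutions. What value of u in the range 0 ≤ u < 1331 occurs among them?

Euclid: 57434 = 21·2662 + 1532; 2662 = 1·1532 + 1130; 1532 = 1·1130 + 402; 1130 = 2·402 + 326; 402 = 1·326 + 76; 326 = 4·76 + 22; 76 = 3·22 + 10; 22 = 2·10 + 2; 10 = 5·2 + 0 → gcd = 2; 8 = 2·4.
Back-substitution yields 57434·(-245) + 2662·(5286) = 2, so one solution is u = -245·4 = -980, v = 5286·4 = 21144.
Solutions in u differ by 2662/2 = 1331; the one in [0, 1331) is -980 mod 1331 = 351.

351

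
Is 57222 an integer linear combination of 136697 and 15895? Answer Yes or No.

By Bézout, 136697x − 15895y = 57222 has integer solutions iff gcd(136697, 15895) | 57222.
Euclid: 136697 = 8·15895 + 9537; 15895 = 1·9537 + 6358; 9537 = 1·6358 + 3179; 6358 = 2·3179 + 0. gcd = 3179; 57222 mod 3179 = 0. Yes.

Yes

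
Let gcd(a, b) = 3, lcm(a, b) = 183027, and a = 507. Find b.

Using ab = gcd(a,b)·lcm(a,b) = 3·183027 = 549081, we get b = 549081/507 = 1083.

1083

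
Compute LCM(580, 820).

23780

gcd first: 820 = 1·580 + 240; 580 = 2·240 + 100; 240 = 2·100 + 40; 100 = 2·40 + 20; 40 = 2·20 + 0 → gcd = 20
lcm = 580·820/gcd = 475600/20 = 23780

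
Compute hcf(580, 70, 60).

10

gcd(580, 70): 580 = 8·70 + 20; 70 = 3·20 + 10; 20 = 2·10 + 0 → 10
gcd(10, 60): 60 = 6·10 + 0 → 10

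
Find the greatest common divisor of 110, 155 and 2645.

5

gcd(110, 155): 155 = 1·110 + 45; 110 = 2·45 + 20; 45 = 2·20 + 5; 20 = 4·5 + 0 → 5
gcd(5, 2645): 2645 = 529·5 + 0 → 5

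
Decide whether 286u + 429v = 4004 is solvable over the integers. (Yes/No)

Yes

gcd(286, 429): 429 = 1·286 + 143; 286 = 2·143 + 0 → 143
143 divides 4004, so a solution exists.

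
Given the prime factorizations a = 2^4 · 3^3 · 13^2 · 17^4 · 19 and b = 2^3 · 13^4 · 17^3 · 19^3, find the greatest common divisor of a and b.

min exponent per shared prime: 2^3 · 13^2 · 17^3 · 19 = 126205144

126205144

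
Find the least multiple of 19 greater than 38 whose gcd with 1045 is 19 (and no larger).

gcd(x, 1045) = 19 forces 19 | x; write x = 19s. Then gcd(19s, 19·55) = 19·gcd(s, 55), so need gcd(s, 55) = 1.
19s > 38 gives s ≥ 3. The least s ≥ 3 coprime to 55 is 3, so x = 19·3 = 57.

57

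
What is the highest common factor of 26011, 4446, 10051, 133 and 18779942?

gcd(26011, 4446): 26011 = 5·4446 + 3781; 4446 = 1·3781 + 665; 3781 = 5·665 + 456; 665 = 1·456 + 209; 456 = 2·209 + 38; 209 = 5·38 + 19; 38 = 2·19 + 0 → 19
gcd(19, 10051): 10051 = 529·19 + 0 → 19
gcd(19, 133): 133 = 7·19 + 0 → 19
gcd(19, 18779942): 18779942 = 988418·19 + 0 → 19

19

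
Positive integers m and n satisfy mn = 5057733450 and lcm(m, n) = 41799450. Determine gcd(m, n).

121

gcd·lcm = product, so gcd = 5057733450/41799450 = 121.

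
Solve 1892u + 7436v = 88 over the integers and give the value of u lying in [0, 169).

Reduce mod 7436: 1892u ≡ 88 (mod 7436). With g = gcd(1892, 7436) = 44 dividing 88, divide through: 43u ≡ 2 (mod 169).
Since gcd(43, 169) = 1, u ≡ 2·(43)⁻¹ ≡ 59 (mod 169). Smallest non-negative: 59.

59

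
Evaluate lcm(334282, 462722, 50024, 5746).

31118979944

lcm(334282, 462722) = 334282·462722/gcd = 154679635604/338 = 457632058
lcm(457632058, 50024) = 457632058·50024/gcd = 22892586069392/12506 = 1830528232
lcm(1830528232, 5746) = 1830528232·5746/gcd = 10518215221072/338 = 31118979944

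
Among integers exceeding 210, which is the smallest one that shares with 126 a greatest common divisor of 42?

294

126 = 42·3. Any a with gcd(a, 126) = 42 is a multiple of 42, say 42s, with s coprime to 3.
Need s > 210/42, so s ≥ 6. First s ≥ 6 with gcd(s, 3) = 1 is s = 7. Thus a = 42·7 = 294.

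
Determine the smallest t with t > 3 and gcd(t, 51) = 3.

51 = 3·17. Any t with gcd(t, 51) = 3 is a multiple of 3, say 3s, with s coprime to 17.
Need s > 3/3, so s ≥ 2. First s ≥ 2 with gcd(s, 17) = 1 is s = 2. Thus t = 3·2 = 6.

6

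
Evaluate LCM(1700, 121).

1700 = 2² · 5² · 17; 121 = 11²
max exponents: 2² · 5² · 11² · 17 = 205700

205700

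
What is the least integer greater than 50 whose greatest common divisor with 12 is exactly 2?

58

gcd(a, 12) = 2 forces 2 | a; write a = 2s. Then gcd(2s, 2·6) = 2·gcd(s, 6), so need gcd(s, 6) = 1.
2s > 50 gives s ≥ 26. The least s ≥ 26 coprime to 6 is 29, so a = 2·29 = 58.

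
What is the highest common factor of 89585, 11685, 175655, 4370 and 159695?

95

89585 = 5 · 19 · 23 · 41; 11685 = 3 · 5 · 19 · 41; 175655 = 5 · 19 · 43²; 4370 = 2 · 5 · 19 · 23; 159695 = 5 · 19 · 41²
gcd takes min exponent of each prime: 5 · 19 = 95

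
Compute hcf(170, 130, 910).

10

gcd(170, 130): 170 = 1·130 + 40; 130 = 3·40 + 10; 40 = 4·10 + 0 → 10
gcd(10, 910): 910 = 91·10 + 0 → 10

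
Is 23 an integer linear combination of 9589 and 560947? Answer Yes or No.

By Bézout, 9589s − 560947t = 23 has integer solutions iff gcd(9589, 560947) | 23.
Euclid: 560947 = 58·9589 + 4785; 9589 = 2·4785 + 19; 4785 = 251·19 + 16; 19 = 1·16 + 3; 16 = 5·3 + 1; 3 = 3·1 + 0. gcd = 1; 23 mod 1 = 0. Yes.

Yes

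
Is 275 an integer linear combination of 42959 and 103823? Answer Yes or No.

Yes

gcd(42959, 103823): 103823 = 2·42959 + 17905; 42959 = 2·17905 + 7149; 17905 = 2·7149 + 3607; 7149 = 1·3607 + 3542; 3607 = 1·3542 + 65; 3542 = 54·65 + 32; 65 = 2·32 + 1; 32 = 32·1 + 0 → 1
1 divides 275, so a solution exists.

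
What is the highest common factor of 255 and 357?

51

Euclid: 357 = 1·255 + 102; 255 = 2·102 + 51; 102 = 2·51 + 0. Last nonzero remainder: 51.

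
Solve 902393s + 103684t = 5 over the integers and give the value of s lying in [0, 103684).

44449

Reduce mod 103684: 902393s ≡ 5 (mod 103684). With g = gcd(902393, 103684) = 1 dividing 5, divide through: 902393s ≡ 5 (mod 103684).
Since gcd(902393, 103684) = 1, s ≡ 5·(902393)⁻¹ ≡ 44449 (mod 103684). Smallest non-negative: 44449.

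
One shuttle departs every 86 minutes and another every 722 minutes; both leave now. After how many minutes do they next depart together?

86 = 2 · 43; 722 = 2 · 19²
max exponents: 2 · 19² · 43 = 31046

31046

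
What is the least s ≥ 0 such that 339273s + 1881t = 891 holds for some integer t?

Reduce mod 1881: 339273s ≡ 891 (mod 1881). With g = gcd(339273, 1881) = 99 dividing 891, divide through: 3427s ≡ 9 (mod 19).
Since gcd(3427, 19) = 1, s ≡ 9·(3427)⁻¹ ≡ 4 (mod 19). Smallest non-negative: 4.

4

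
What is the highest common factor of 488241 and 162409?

Euclid: 488241 = 3·162409 + 1014; 162409 = 160·1014 + 169; 1014 = 6·169 + 0. Last nonzero remainder: 169.

169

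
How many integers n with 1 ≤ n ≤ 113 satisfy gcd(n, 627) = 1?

65

627 = 3·11·19. Inclusion–exclusion on these primes:
113 − ⌊113/3⌋ − ⌊113/11⌋ − ⌊113/19⌋ + ⌊113/33⌋ + ⌊113/57⌋ + ⌊113/209⌋ − ⌊113/627⌋ = 65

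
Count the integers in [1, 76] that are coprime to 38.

36

38 = 2·19. Inclusion–exclusion on these primes:
76 − ⌊76/2⌋ − ⌊76/19⌋ + ⌊76/38⌋ = 36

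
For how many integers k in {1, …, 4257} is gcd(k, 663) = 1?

663 = 3·13·17. Inclusion–exclusion on these primes:
4257 − ⌊4257/3⌋ − ⌊4257/13⌋ − ⌊4257/17⌋ + ⌊4257/39⌋ + ⌊4257/51⌋ + ⌊4257/221⌋ − ⌊4257/663⌋ = 2466

2466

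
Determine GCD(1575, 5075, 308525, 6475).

1575 = 3² · 5² · 7; 5075 = 5² · 7 · 29; 308525 = 5² · 7 · 41 · 43; 6475 = 5² · 7 · 37
gcd takes min exponent of each prime: 5² · 7 = 175

175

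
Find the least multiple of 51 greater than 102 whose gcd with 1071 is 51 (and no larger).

204

Multiples of 51 above 102: 51·3, 51·4, … . Need the cofactor coprime to 1071/51 = 21.
Checking s = 3, 4, … the first with gcd(s, 21) = 1 is s = 4, giving 204.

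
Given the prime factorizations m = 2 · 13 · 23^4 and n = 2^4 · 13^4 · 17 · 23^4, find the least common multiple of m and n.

2173970553872

max exponent per prime: 2^4 · 13^4 · 17 · 23^4 = 2173970553872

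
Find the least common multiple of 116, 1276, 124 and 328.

116 = 2² · 29; 1276 = 2² · 11 · 29; 124 = 2² · 31; 328 = 2³ · 41
lcm takes max exponent of each prime: 2³ · 11 · 29 · 31 · 41 = 3243592

3243592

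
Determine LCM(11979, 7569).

10074339

11979 = 3² · 11³; 7569 = 3² · 29²
max exponents: 3² · 11³ · 29² = 10074339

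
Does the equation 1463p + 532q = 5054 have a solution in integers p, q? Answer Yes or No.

Yes

By Bézout, 1463p + 532q = 5054 has integer solutions iff gcd(1463, 532) | 5054.
Euclid: 1463 = 2·532 + 399; 532 = 1·399 + 133; 399 = 3·133 + 0. gcd = 133; 5054 mod 133 = 0. Yes.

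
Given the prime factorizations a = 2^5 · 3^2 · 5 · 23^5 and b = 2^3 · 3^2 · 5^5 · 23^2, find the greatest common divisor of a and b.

190440

min exponent per shared prime: 2^3 · 3^2 · 5 · 23^2 = 190440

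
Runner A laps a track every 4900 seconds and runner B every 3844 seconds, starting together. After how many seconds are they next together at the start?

4708900

gcd first: 4900 = 1·3844 + 1056; 3844 = 3·1056 + 676; 1056 = 1·676 + 380; 676 = 1·380 + 296; 380 = 1·296 + 84; 296 = 3·84 + 44; 84 = 1·44 + 40; 44 = 1·40 + 4; 40 = 10·4 + 0 → gcd = 4
lcm = 4900·3844/gcd = 18835600/4 = 4708900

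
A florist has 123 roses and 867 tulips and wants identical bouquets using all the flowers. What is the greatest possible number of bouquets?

3

Euclid: 867 = 7·123 + 6; 123 = 20·6 + 3; 6 = 2·3 + 0. Last nonzero remainder: 3.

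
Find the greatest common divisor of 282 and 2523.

Euclid: 2523 = 8·282 + 267; 282 = 1·267 + 15; 267 = 17·15 + 12; 15 = 1·12 + 3; 12 = 4·3 + 0. Last nonzero remainder: 3.

3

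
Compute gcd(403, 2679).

403 = 13 · 31
2679 = 3 · 19 · 47
Common: 1 = 1

1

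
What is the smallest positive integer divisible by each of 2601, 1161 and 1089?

40599009

2601 = 3² · 17²; 1161 = 3³ · 43; 1089 = 3² · 11²
lcm takes max exponent of each prime: 3³ · 11² · 17² · 43 = 40599009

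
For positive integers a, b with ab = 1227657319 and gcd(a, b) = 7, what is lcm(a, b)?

175379617

gcd·lcm = product, so lcm = 1227657319/7 = 175379617.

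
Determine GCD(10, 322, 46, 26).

10 = 2 · 5; 322 = 2 · 7 · 23; 46 = 2 · 23; 26 = 2 · 13
gcd takes min exponent of each prime: 2 = 2

2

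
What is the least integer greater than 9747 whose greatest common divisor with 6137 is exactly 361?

gcd(x, 6137) = 361 forces 361 | x; write x = 361s. Then gcd(361s, 361·17) = 361·gcd(s, 17), so need gcd(s, 17) = 1.
361s > 9747 gives s ≥ 28. The least s ≥ 28 coprime to 17 is 28, so x = 361·28 = 10108.

10108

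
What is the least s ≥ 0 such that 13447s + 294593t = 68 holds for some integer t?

11633

gcd(13447, 294593) = 17 (Euclid: 294593 = 21·13447 + 12206; 13447 = 1·12206 + 1241; 12206 = 9·1241 + 1037; 1241 = 1·1037 + 204; 1037 = 5·204 + 17; 204 = 12·17 + 0), and 17 | 68.
Extended Euclid: 13447·(-1424) + 294593·(65) = 17. Scale by 4: s₀ = -5696.
General solution s = s₀ + 17329k; reducing mod 17329 gives s = 11633 (and t = -531).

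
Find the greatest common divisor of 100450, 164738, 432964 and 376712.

98

100450 = 2 · 5² · 7² · 41; 164738 = 2 · 7² · 41²; 432964 = 2² · 7² · 47²; 376712 = 2³ · 7² · 31²
gcd takes min exponent of each prime: 2 · 7² = 98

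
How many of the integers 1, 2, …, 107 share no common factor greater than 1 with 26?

Prime factors of 26: 2, 13. Count integers ≤ 107 divisible by none of them.
By inclusion–exclusion: 107 − ⌊107/2⌋ − ⌊107/13⌋ + ⌊107/26⌋ = 50.

50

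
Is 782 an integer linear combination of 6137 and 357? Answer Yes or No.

Yes

gcd(6137, 357): 6137 = 17·357 + 68; 357 = 5·68 + 17; 68 = 4·17 + 0 → 17
17 divides 782, so a solution exists.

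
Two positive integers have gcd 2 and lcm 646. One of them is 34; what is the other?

Using ab = gcd(a,b)·lcm(a,b) = 2·646 = 1292, we get b = 1292/34 = 38.

38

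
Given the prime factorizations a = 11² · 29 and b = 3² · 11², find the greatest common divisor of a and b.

121

min exponent per shared prime: 11² = 121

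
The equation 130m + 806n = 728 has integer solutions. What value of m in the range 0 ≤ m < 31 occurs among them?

gcd(130, 806) = 26 (Euclid: 806 = 6·130 + 26; 130 = 5·26 + 0), and 26 | 728.
Extended Euclid: 130·(-6) + 806·(1) = 26. Scale by 28: m₀ = -168.
General solution m = m₀ + 31t; reducing mod 31 gives m = 18 (and n = -2).

18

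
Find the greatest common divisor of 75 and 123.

3

75 = 3 · 5²
123 = 3 · 41
Common: 3 = 3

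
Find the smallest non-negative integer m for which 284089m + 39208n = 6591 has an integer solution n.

135

Reduce mod 39208: 284089m ≡ 6591 (mod 39208). With g = gcd(284089, 39208) = 169 dividing 6591, divide through: 1681m ≡ 39 (mod 232).
Since gcd(1681, 232) = 1, m ≡ 39·(1681)⁻¹ ≡ 135 (mod 232). Smallest non-negative: 135.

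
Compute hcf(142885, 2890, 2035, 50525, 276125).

gcd(142885, 2890): 142885 = 49·2890 + 1275; 2890 = 2·1275 + 340; 1275 = 3·340 + 255; 340 = 1·255 + 85; 255 = 3·85 + 0 → 85
gcd(85, 2035): 2035 = 23·85 + 80; 85 = 1·80 + 5; 80 = 16·5 + 0 → 5
gcd(5, 50525): 50525 = 10105·5 + 0 → 5
gcd(5, 276125): 276125 = 55225·5 + 0 → 5

5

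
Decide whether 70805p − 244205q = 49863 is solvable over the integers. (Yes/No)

By Bézout, 70805p − 244205q = 49863 has integer solutions iff gcd(70805, 244205) | 49863.
Euclid: 244205 = 3·70805 + 31790; 70805 = 2·31790 + 7225; 31790 = 4·7225 + 2890; 7225 = 2·2890 + 1445; 2890 = 2·1445 + 0. gcd = 1445; 49863 mod 1445 = 733. No.

No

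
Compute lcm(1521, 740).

gcd first: 1521 = 2·740 + 41; 740 = 18·41 + 2; 41 = 20·2 + 1; 2 = 2·1 + 0 → gcd = 1
lcm = 1521·740/gcd = 1125540/1 = 1125540

1125540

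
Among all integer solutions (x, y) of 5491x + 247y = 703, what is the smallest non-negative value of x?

gcd(5491, 247) = 19 (Euclid: 5491 = 22·247 + 57; 247 = 4·57 + 19; 57 = 3·19 + 0), and 19 | 703.
Extended Euclid: 5491·(-4) + 247·(89) = 19. Scale by 37: x₀ = -148.
General solution x = x₀ + 13t; reducing mod 13 gives x = 8 (and y = -175).

8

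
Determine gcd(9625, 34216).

Euclid: 34216 = 3·9625 + 5341; 9625 = 1·5341 + 4284; 5341 = 1·4284 + 1057; 4284 = 4·1057 + 56; 1057 = 18·56 + 49; 56 = 1·49 + 7; 49 = 7·7 + 0. Last nonzero remainder: 7.

7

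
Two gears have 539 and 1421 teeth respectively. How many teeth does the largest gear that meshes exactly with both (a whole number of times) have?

49

Euclid: 1421 = 2·539 + 343; 539 = 1·343 + 196; 343 = 1·196 + 147; 196 = 1·147 + 49; 147 = 3·49 + 0. Last nonzero remainder: 49.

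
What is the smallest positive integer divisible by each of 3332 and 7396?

gcd first: 7396 = 2·3332 + 732; 3332 = 4·732 + 404; 732 = 1·404 + 328; 404 = 1·328 + 76; 328 = 4·76 + 24; 76 = 3·24 + 4; 24 = 6·4 + 0 → gcd = 4
lcm = 3332·7396/gcd = 24643472/4 = 6160868

6160868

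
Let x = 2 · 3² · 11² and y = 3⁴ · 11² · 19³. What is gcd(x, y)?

1089

min exponent per shared prime: 3² · 11² = 1089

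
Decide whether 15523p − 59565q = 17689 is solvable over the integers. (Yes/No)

By Bézout, 15523p − 59565q = 17689 has integer solutions iff gcd(15523, 59565) | 17689.
Euclid: 59565 = 3·15523 + 12996; 15523 = 1·12996 + 2527; 12996 = 5·2527 + 361; 2527 = 7·361 + 0. gcd = 361; 17689 mod 361 = 0. Yes.

Yes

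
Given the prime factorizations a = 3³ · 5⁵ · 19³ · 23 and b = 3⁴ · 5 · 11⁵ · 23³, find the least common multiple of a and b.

3402066333710446875

max exponent per prime: 3⁴ · 5⁵ · 11⁵ · 19³ · 23³ = 3402066333710446875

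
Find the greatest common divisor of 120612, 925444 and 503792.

120612 = 2² · 3 · 19 · 23²; 925444 = 2² · 13² · 37²; 503792 = 2⁴ · 23 · 37²
gcd takes min exponent of each prime: 2² = 4

4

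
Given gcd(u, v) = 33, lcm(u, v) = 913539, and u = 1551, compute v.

19437

Using uv = gcd(u,v)·lcm(u,v) = 33·913539 = 30146787, we get v = 30146787/1551 = 19437.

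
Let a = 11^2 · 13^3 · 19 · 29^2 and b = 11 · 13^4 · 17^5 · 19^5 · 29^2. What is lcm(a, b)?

max exponent per prime: 11^2 · 13^4 · 17^5 · 19^5 · 29^2 = 10218035024764090498403

10218035024764090498403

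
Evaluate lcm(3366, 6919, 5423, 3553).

lcm(3366, 6919) = 3366·6919/gcd = 23289354/187 = 124542
lcm(124542, 5423) = 124542·5423/gcd = 675391266/187 = 3611718
lcm(3611718, 3553) = 3611718·3553/gcd = 12832434054/187 = 68622642

68622642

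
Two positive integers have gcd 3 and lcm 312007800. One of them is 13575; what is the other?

68952

p·q = gcd·lcm = 3·312007800 = 936023400, so q = 936023400/13575 = 68952.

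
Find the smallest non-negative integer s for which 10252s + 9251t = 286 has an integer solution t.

601

Euclid: 10252 = 1·9251 + 1001; 9251 = 9·1001 + 242; 1001 = 4·242 + 33; 242 = 7·33 + 11; 33 = 3·11 + 0 → gcd = 11; 286 = 11·26.
Back-substitution yields 10252·(-268) + 9251·(297) = 11, so one solution is s = -268·26 = -6968, t = 297·26 = 7722.
Solutions in s differ by 9251/11 = 841; the one in [0, 841) is -6968 mod 841 = 601.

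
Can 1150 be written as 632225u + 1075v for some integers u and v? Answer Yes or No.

By Bézout, 632225u + 1075v = 1150 has integer solutions iff gcd(632225, 1075) | 1150.
Euclid: 632225 = 588·1075 + 125; 1075 = 8·125 + 75; 125 = 1·75 + 50; 75 = 1·50 + 25; 50 = 2·25 + 0. gcd = 25; 1150 mod 25 = 0. Yes.

Yes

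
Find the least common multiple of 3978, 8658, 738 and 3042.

78450138

3978 = 2 · 3² · 13 · 17; 8658 = 2 · 3² · 13 · 37; 738 = 2 · 3² · 41; 3042 = 2 · 3² · 13²
lcm takes max exponent of each prime: 2 · 3² · 13² · 17 · 37 · 41 = 78450138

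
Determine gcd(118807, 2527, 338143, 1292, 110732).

gcd(118807, 2527): 118807 = 47·2527 + 38; 2527 = 66·38 + 19; 38 = 2·19 + 0 → 19
gcd(19, 338143): 338143 = 17797·19 + 0 → 19
gcd(19, 1292): 1292 = 68·19 + 0 → 19
gcd(19, 110732): 110732 = 5828·19 + 0 → 19

19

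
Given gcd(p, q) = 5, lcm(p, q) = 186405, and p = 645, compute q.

p·q = gcd·lcm = 5·186405 = 932025, so q = 932025/645 = 1445.

1445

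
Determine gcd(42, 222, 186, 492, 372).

6

gcd(42, 222): 222 = 5·42 + 12; 42 = 3·12 + 6; 12 = 2·6 + 0 → 6
gcd(6, 186): 186 = 31·6 + 0 → 6
gcd(6, 492): 492 = 82·6 + 0 → 6
gcd(6, 372): 372 = 62·6 + 0 → 6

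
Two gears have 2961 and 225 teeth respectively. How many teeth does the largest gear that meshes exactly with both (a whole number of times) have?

Euclid: 2961 = 13·225 + 36; 225 = 6·36 + 9; 36 = 4·9 + 0. Last nonzero remainder: 9.

9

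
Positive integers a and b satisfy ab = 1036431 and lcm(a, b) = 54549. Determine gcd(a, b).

19

From gcd × lcm = ab: gcd = 1036431 / 54549 = 19.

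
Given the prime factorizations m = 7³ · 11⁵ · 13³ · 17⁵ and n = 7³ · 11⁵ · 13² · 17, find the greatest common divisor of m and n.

min exponent per shared prime: 7³ · 11⁵ · 13² · 17 = 158705936389

158705936389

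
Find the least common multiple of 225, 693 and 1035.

225 = 3² · 5²; 693 = 3² · 7 · 11; 1035 = 3² · 5 · 23
lcm takes max exponent of each prime: 3² · 5² · 7 · 11 · 23 = 398475

398475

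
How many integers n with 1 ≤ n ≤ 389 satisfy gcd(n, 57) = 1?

Prime factors of 57: 3, 19. Count integers ≤ 389 divisible by none of them.
By inclusion–exclusion: 389 − ⌊389/3⌋ − ⌊389/19⌋ + ⌊389/57⌋ = 246.

246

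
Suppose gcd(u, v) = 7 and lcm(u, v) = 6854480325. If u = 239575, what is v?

Using uv = gcd(u,v)·lcm(u,v) = 7·6854480325 = 47981362275, we get v = 47981362275/239575 = 200277.

200277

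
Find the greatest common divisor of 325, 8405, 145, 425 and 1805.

325 = 5² · 13; 8405 = 5 · 41²; 145 = 5 · 29; 425 = 5² · 17; 1805 = 5 · 19²
gcd takes min exponent of each prime: 5 = 5

5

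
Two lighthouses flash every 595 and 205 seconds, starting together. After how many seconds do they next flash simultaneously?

gcd first: 595 = 2·205 + 185; 205 = 1·185 + 20; 185 = 9·20 + 5; 20 = 4·5 + 0 → gcd = 5
lcm = 595·205/gcd = 121975/5 = 24395

24395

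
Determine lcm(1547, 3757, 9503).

1130857

1547 = 7 · 13 · 17; 3757 = 13 · 17²; 9503 = 13 · 17 · 43
lcm takes max exponent of each prime: 7 · 13 · 17² · 43 = 1130857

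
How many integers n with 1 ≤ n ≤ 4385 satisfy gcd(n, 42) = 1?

1253

42 = 2·3·7. Inclusion–exclusion on these primes:
4385 − ⌊4385/2⌋ − ⌊4385/3⌋ − ⌊4385/7⌋ + ⌊4385/6⌋ + ⌊4385/14⌋ + ⌊4385/21⌋ − ⌊4385/42⌋ = 1253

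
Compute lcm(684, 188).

gcd first: 684 = 3·188 + 120; 188 = 1·120 + 68; 120 = 1·68 + 52; 68 = 1·52 + 16; 52 = 3·16 + 4; 16 = 4·4 + 0 → gcd = 4
lcm = 684·188/gcd = 128592/4 = 32148

32148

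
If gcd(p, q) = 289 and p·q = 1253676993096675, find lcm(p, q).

4337982675075

gcd·lcm = product, so lcm = 1253676993096675/289 = 4337982675075.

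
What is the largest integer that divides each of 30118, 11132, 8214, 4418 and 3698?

gcd(30118, 11132): 30118 = 2·11132 + 7854; 11132 = 1·7854 + 3278; 7854 = 2·3278 + 1298; 3278 = 2·1298 + 682; 1298 = 1·682 + 616; 682 = 1·616 + 66; 616 = 9·66 + 22; 66 = 3·22 + 0 → 22
gcd(22, 8214): 8214 = 373·22 + 8; 22 = 2·8 + 6; 8 = 1·6 + 2; 6 = 3·2 + 0 → 2
gcd(2, 4418): 4418 = 2209·2 + 0 → 2
gcd(2, 3698): 3698 = 1849·2 + 0 → 2

2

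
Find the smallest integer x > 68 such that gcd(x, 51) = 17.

85

gcd(x, 51) = 17 forces 17 | x; write x = 17s. Then gcd(17s, 17·3) = 17·gcd(s, 3), so need gcd(s, 3) = 1.
17s > 68 gives s ≥ 5. The least s ≥ 5 coprime to 3 is 5, so x = 17·5 = 85.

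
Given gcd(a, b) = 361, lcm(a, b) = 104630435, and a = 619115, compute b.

61009

Using ab = gcd(a,b)·lcm(a,b) = 361·104630435 = 37771587035, we get b = 37771587035/619115 = 61009.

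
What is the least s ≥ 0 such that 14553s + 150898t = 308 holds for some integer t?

Reduce mod 150898: 14553s ≡ 308 (mod 150898). With g = gcd(14553, 150898) = 11 dividing 308, divide through: 1323s ≡ 28 (mod 13718).
Since gcd(1323, 13718) = 1, s ≡ 28·(1323)⁻¹ ≡ 5734 (mod 13718). Smallest non-negative: 5734.

5734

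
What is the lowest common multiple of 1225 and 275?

13475

1225 = 5² · 7²; 275 = 5² · 11
max exponents: 5² · 7² · 11 = 13475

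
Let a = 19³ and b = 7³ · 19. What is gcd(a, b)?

min exponent per shared prime: 19 = 19

19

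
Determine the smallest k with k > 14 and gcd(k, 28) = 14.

42

Multiples of 14 above 14: 14·2, 14·3, … . Need the cofactor coprime to 28/14 = 2.
Checking s = 2, 3, … the first with gcd(s, 2) = 1 is s = 3, giving 42.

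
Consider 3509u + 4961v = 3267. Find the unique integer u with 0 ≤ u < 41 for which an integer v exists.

8

gcd(3509, 4961) = 121 (Euclid: 4961 = 1·3509 + 1452; 3509 = 2·1452 + 605; 1452 = 2·605 + 242; 605 = 2·242 + 121; 242 = 2·121 + 0), and 121 | 3267.
Extended Euclid: 3509·(17) + 4961·(-12) = 121. Scale by 27: u₀ = 459.
General solution u = u₀ + 41t; reducing mod 41 gives u = 8 (and v = -5).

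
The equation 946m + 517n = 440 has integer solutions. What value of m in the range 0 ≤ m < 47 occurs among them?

42

Euclid: 946 = 1·517 + 429; 517 = 1·429 + 88; 429 = 4·88 + 77; 88 = 1·77 + 11; 77 = 7·11 + 0 → gcd = 11; 440 = 11·40.
Back-substitution yields 946·(-6) + 517·(11) = 11, so one solution is m = -6·40 = -240, n = 11·40 = 440.
Solutions in m differ by 517/11 = 47; the one in [0, 47) is -240 mod 47 = 42.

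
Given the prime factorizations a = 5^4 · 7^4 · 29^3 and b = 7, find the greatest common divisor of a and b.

min exponent per shared prime: 7 = 7

7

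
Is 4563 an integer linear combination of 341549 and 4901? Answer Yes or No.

By Bézout, 341549u + 4901v = 4563 has integer solutions iff gcd(341549, 4901) | 4563.
Euclid: 341549 = 69·4901 + 3380; 4901 = 1·3380 + 1521; 3380 = 2·1521 + 338; 1521 = 4·338 + 169; 338 = 2·169 + 0. gcd = 169; 4563 mod 169 = 0. Yes.

Yes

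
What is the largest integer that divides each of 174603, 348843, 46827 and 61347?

363

174603 = 3 · 11² · 13 · 37; 348843 = 3 · 11² · 31²; 46827 = 3² · 11² · 43; 61347 = 3 · 11² · 13²
gcd takes min exponent of each prime: 3 · 11² = 363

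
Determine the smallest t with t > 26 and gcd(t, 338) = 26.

52

Multiples of 26 above 26: 26·2, 26·3, … . Need the cofactor coprime to 338/26 = 13.
Checking s = 2, 3, … the first with gcd(s, 13) = 1 is s = 2, giving 52.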